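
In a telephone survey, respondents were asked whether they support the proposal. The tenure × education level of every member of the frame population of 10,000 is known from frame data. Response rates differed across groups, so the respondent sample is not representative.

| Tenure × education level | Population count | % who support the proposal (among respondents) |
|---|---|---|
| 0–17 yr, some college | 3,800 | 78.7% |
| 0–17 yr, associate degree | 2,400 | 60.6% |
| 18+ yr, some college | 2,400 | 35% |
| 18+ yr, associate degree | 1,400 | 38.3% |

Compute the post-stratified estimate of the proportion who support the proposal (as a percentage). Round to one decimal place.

Reweight to the known tenure × education level distribution:
  0–17 yr, some college: (3,800/10,000) × 78.7 = 29.906
  0–17 yr, associate degree: (2,400/10,000) × 60.6 = 14.544
  18+ yr, some college: (2,400/10,000) × 35 = 8.4
  18+ yr, associate degree: (1,400/10,000) × 38.3 = 5.362
Post-stratified estimate = 58.212 → 58.2%.

58.2%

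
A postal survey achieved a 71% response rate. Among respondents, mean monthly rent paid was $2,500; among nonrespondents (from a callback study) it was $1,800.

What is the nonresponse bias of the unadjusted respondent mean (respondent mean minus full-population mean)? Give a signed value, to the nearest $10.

Nonresponse fraction = 1 − 0.71 = 0.29.
Bias = (nonresponse fraction) × (respondent mean − nonrespondent mean)
     = 0.29 × (2500 − 1800) = 0.29 × 700 = 203.

+$200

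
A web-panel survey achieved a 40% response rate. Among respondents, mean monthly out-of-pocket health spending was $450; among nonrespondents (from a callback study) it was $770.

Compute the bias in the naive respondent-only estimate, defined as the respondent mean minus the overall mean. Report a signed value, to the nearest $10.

-$190

Nonresponse fraction = 1 − 0.4 = 0.6.
Bias = (nonresponse fraction) × (respondent mean − nonrespondent mean)
     = 0.6 × (450 − 770) = 0.6 × -320 = -192.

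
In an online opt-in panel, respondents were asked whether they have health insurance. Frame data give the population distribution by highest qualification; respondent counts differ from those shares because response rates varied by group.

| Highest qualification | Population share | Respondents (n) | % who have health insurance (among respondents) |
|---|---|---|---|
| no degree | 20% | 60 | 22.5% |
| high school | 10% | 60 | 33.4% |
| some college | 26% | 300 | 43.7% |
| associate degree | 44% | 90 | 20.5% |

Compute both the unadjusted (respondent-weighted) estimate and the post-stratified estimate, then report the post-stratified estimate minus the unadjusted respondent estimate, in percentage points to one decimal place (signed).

-7.7 percentage points

Naive respondent-only estimate (weights = respondent counts):
  (60/510)×22.5 + (60/510)×33.4 + (300/510)×43.7 + (90/510)×20.5 = 35.9%
Reweighting by population highest qualification shares:
  0.2×22.5 + 0.1×33.4 + 0.26×43.7 + 0.44×20.5 = 28.222%
Difference = 28.222 − 35.9 = -7.678 pp.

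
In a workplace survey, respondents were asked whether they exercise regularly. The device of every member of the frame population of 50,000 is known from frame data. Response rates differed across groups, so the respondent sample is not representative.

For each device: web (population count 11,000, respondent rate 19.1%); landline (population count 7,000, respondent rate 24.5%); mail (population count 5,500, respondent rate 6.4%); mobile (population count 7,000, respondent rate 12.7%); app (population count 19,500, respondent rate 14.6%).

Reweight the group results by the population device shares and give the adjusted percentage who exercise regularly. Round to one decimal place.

15.8%

Each cell contributes population-share × respondent value:
  web: (11,000/50,000) × 19.1 = 4.202
  landline: (7,000/50,000) × 24.5 = 3.43
  mail: (5,500/50,000) × 6.4 = 0.704
  mobile: (7,000/50,000) × 12.7 = 1.778
  app: (19,500/50,000) × 14.6 = 5.694
Post-stratified estimate = 15.808 → 15.8%.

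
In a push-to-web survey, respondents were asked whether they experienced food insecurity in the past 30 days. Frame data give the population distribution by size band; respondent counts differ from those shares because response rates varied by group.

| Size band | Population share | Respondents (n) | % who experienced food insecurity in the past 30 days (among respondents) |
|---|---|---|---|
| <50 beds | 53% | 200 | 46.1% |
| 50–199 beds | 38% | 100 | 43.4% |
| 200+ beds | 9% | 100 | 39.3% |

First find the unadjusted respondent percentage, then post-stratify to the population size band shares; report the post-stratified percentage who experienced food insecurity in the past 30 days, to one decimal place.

44.5%

Naive respondent-only estimate (weights = respondent counts):
  (200/400)×46.1 + (100/400)×43.4 + (100/400)×39.3 = 43.725%
Post-stratifying to population shares instead:
  0.53×46.1 + 0.38×43.4 + 0.09×39.3 = 44.462%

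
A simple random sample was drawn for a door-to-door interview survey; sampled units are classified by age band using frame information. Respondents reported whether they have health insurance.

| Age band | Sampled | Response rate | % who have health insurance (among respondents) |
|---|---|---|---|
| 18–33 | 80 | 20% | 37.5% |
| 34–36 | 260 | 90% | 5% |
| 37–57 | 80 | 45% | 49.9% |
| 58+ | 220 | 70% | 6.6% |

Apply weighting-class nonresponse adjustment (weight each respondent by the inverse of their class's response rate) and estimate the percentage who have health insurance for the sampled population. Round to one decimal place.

15.2%

With weight = n_sampled/n_responded per class, the weighted class total is n_sampled:
  18–33: 80 × 37.5 = 3000
  34–36: 260 × 5 = 1300
  37–57: 80 × 49.9 = 3992
  58+: 220 × 6.6 = 1452
Adjusted estimate = 9744 / 640 = 15.225 → 15.2%.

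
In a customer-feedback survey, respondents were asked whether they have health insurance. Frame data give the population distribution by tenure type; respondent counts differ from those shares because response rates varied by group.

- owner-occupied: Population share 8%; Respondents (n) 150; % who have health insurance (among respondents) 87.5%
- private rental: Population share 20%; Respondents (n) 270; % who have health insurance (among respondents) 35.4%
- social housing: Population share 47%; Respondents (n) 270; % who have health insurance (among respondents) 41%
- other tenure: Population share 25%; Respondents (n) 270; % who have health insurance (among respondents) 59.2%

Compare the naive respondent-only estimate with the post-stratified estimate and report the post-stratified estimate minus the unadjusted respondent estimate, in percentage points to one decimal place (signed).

-3.7 percentage points

Without adjustment, the pooled respondent share is:
  (150/960)×87.5 + (270/960)×35.4 + (270/960)×41 + (270/960)×59.2 = 51.8094%
Post-stratified estimate weights by population shares:
  0.08×87.5 + 0.2×35.4 + 0.47×41 + 0.25×59.2 = 48.15%
Difference = 48.15 − 51.8094 = -3.6594 pp.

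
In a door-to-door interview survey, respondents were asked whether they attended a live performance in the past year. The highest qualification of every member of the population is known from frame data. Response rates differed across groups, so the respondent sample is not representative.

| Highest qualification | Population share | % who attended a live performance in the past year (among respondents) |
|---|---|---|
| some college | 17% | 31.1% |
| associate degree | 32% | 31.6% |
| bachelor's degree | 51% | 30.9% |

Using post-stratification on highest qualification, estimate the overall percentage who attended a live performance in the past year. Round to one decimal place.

Weight each group's respondent value by its population share:
  some college: 0.17 × 31.1 = 5.287
  associate degree: 0.32 × 31.6 = 10.112
  bachelor's degree: 0.51 × 30.9 = 15.759
Post-stratified estimate = 31.158 → 31.2%.

31.2%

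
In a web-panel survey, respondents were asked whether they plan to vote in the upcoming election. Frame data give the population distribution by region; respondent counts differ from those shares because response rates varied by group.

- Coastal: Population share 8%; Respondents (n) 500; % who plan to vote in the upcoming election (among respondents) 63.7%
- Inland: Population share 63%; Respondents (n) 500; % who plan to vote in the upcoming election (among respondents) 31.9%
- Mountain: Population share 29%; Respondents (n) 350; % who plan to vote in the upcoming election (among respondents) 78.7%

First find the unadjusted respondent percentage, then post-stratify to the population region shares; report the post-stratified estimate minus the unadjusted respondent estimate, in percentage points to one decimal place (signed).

-7.8 percentage points

Naive respondent-only estimate (weights = respondent counts):
  (500/1350)×63.7 + (500/1350)×31.9 + (350/1350)×78.7 = 55.8111%
Reweighting by population region shares:
  0.08×63.7 + 0.63×31.9 + 0.29×78.7 = 48.016%
Difference = 48.016 − 55.8111 = -7.7951 pp.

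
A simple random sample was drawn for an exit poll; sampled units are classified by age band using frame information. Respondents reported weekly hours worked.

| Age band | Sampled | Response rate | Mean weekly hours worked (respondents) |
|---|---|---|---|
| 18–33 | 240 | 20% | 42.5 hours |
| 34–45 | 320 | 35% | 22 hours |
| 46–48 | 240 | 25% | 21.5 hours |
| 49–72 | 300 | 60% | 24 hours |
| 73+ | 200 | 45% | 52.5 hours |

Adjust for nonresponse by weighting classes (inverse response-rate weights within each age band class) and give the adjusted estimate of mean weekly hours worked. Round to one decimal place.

Inverse-response-rate weighting restores each class to its sampled count, so class totals weight by n_sampled:
  18–33: 240 × 42.5 = 10,200
  34–45: 320 × 22 = 7040
  46–48: 240 × 21.5 = 5160
  49–72: 300 × 24 = 7200
  73+: 200 × 52.5 = 10,500
Adjusted estimate = 40,100 / 1,300 = 30.8462 → 30.8.

30.8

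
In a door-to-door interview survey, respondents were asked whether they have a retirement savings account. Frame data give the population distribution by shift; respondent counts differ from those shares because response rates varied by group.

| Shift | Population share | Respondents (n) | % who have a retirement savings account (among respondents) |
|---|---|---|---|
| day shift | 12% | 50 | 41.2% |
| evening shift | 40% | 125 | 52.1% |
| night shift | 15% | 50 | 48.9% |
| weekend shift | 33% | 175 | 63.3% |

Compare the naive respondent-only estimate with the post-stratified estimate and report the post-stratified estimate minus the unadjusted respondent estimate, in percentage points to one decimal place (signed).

Without adjustment, the pooled respondent share is:
  (50/400)×41.2 + (125/400)×52.1 + (50/400)×48.9 + (175/400)×63.3 = 55.2375%
Post-stratified estimate weights by population shares:
  0.12×41.2 + 0.4×52.1 + 0.15×48.9 + 0.33×63.3 = 54.008%
Difference = 54.008 − 55.2375 = -1.2295 pp.

-1.2 percentage points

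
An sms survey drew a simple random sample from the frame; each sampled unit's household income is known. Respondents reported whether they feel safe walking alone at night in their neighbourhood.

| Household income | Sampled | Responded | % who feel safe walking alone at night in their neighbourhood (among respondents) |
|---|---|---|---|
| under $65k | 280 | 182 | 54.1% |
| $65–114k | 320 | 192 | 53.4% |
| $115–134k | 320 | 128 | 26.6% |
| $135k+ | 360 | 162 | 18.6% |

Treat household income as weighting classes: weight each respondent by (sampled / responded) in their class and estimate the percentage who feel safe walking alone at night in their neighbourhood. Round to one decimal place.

37.1%

Response rates by class: under $65k 182/280 = 65%, $65–114k 192/320 = 60%, $115–134k 128/320 = 40%, $135k+ 162/360 = 45%.
Inverse-response-rate weighting restores each class to its sampled count, so class totals weight by n_sampled:
  under $65k: 280 × 54.1 = 15,148
  $65–114k: 320 × 53.4 = 17,088
  $115–134k: 320 × 26.6 = 8512
  $135k+: 360 × 18.6 = 6696
Adjusted estimate = 47,444 / 1,280 = 37.0656 → 37.1%.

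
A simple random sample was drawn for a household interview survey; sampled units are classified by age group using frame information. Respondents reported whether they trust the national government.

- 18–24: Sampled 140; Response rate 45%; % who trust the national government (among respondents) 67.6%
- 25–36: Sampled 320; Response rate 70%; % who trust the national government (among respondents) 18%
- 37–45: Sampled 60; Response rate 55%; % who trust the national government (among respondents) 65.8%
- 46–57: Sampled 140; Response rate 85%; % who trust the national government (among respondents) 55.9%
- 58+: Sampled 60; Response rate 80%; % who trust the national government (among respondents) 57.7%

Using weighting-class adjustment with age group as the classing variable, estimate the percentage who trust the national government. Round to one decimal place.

Each respondent's weight = sampled/responded in their class; summing within a class gives n_sampled, so:
  18–24: 140 × 67.6 = 9464
  25–36: 320 × 18 = 5760
  37–45: 60 × 65.8 = 3948
  46–57: 140 × 55.9 = 7826
  58+: 60 × 57.7 = 3462
Adjusted estimate = 30,460 / 720 = 42.3056 → 42.3%.

42.3%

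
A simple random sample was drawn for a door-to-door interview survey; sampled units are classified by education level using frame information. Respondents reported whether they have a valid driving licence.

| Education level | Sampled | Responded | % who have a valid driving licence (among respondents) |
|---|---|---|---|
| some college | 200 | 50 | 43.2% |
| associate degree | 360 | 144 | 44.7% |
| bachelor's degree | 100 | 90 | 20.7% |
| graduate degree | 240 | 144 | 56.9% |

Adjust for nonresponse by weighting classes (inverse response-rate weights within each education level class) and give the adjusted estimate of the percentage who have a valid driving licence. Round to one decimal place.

Class response rates: some college 50/200 = 25%, associate degree 144/360 = 40%, bachelor's degree 90/100 = 90%, graduate degree 144/240 = 60%.
Weighting each respondent by the inverse class response rate inflates each class back to its sampled size, so the class weight is n_sampled:
  some college: 200 × 43.2 = 8640
  associate degree: 360 × 44.7 = 16092
  bachelor's degree: 100 × 20.7 = 2070
  graduate degree: 240 × 56.9 = 13,656
Adjusted estimate = 40,458 / 900 = 44.9533 → 45.0%.

45.0%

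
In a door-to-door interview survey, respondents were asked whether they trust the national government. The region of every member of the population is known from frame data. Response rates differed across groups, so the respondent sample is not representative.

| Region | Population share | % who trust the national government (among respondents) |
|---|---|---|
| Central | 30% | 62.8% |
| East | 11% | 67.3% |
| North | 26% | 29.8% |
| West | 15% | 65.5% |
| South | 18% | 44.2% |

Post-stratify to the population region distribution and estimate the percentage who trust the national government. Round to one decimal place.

51.8%

Each cell contributes population-share × respondent value:
  Central: 0.3 × 62.8 = 18.84
  East: 0.11 × 67.3 = 7.403
  North: 0.26 × 29.8 = 7.748
  West: 0.15 × 65.5 = 9.825
  South: 0.18 × 44.2 = 7.956
Post-stratified estimate = 51.772 → 51.8%.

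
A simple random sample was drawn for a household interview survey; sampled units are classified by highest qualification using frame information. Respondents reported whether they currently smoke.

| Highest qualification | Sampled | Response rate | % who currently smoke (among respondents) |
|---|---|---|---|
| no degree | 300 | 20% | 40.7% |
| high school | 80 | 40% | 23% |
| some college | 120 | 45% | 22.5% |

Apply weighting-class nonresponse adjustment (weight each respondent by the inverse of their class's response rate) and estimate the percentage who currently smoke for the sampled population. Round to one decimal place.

Weighting each respondent by the inverse class response rate inflates each class back to its sampled size, so the class weight is n_sampled:
  no degree: 300 × 40.7 = 12,210
  high school: 80 × 23 = 1840
  some college: 120 × 22.5 = 2700
Adjusted estimate = 16,750 / 500 = 33.5 → 33.5%.

33.5%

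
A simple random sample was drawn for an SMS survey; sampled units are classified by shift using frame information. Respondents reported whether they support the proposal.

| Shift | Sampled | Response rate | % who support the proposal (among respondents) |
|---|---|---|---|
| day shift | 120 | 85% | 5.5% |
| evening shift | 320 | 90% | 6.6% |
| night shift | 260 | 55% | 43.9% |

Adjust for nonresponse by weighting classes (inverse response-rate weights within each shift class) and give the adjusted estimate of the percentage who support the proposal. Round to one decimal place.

Each respondent's weight = sampled/responded in their class; summing within a class gives n_sampled, so:
  day shift: 120 × 5.5 = 660
  evening shift: 320 × 6.6 = 2112
  night shift: 260 × 43.9 = 11,414
Adjusted estimate = 14,186 / 700 = 20.2657 → 20.3%.

20.3%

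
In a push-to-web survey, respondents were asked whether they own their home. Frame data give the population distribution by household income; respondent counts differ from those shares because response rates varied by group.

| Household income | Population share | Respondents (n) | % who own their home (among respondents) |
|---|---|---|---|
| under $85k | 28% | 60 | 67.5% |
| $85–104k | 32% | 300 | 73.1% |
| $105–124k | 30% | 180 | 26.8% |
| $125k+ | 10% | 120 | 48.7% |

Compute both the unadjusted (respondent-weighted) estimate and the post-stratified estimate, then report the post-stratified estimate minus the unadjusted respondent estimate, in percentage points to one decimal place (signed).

Unadjusted (pooled respondent) estimate weights by respondent counts:
  (60/660)×67.5 + (300/660)×73.1 + (180/660)×26.8 + (120/660)×48.7 = 55.5273%
Reweighting by population household income shares:
  0.28×67.5 + 0.32×73.1 + 0.3×26.8 + 0.1×48.7 = 55.202%
Difference = 55.202 − 55.5273 = -0.3253 pp.

-0.3 percentage points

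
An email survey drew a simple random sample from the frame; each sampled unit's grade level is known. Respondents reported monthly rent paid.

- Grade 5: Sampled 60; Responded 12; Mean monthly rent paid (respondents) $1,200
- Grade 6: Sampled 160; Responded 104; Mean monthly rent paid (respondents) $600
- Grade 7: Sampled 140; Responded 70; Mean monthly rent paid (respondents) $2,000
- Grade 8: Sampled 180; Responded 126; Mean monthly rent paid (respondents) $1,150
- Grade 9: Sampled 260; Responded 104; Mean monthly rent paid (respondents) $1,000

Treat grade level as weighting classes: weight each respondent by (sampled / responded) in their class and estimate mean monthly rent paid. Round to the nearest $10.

$1,140

Response rates by class: Grade 5 12/60 = 20%, Grade 6 104/160 = 65%, Grade 7 70/140 = 50%, Grade 8 126/180 = 70%, Grade 9 104/260 = 40%.
With weight = n_sampled/n_responded per class, the weighted class total is n_sampled:
  Grade 5: 60 × 1200 = 72,000
  Grade 6: 160 × 600 = 96,000
  Grade 7: 140 × 2000 = 280,000
  Grade 8: 180 × 1150 = 207,000
  Grade 9: 260 × 1000 = 260,000
Adjusted estimate = 915,000 / 800 = 1143.75 → $1,140.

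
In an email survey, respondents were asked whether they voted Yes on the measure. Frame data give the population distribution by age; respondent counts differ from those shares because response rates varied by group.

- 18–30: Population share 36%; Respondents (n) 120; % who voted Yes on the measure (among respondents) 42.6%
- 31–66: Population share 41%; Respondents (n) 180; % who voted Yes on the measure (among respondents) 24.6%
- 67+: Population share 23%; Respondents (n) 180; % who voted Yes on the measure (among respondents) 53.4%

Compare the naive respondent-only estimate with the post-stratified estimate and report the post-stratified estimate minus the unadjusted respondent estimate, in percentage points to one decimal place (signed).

-2.2 percentage points

Naive respondent-only estimate (weights = respondent counts):
  (120/480)×42.6 + (180/480)×24.6 + (180/480)×53.4 = 39.9%
Post-stratifying to population shares instead:
  0.36×42.6 + 0.41×24.6 + 0.23×53.4 = 37.704%
Difference = 37.704 − 39.9 = -2.196 pp.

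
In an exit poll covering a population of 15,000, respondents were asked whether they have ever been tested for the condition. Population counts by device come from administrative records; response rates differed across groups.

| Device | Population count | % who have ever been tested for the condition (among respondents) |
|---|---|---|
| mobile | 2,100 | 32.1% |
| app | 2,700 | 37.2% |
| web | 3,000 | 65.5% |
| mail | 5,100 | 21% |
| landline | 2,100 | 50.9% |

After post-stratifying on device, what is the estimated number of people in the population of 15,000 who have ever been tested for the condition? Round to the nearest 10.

Apply each group's respondent rate to its population count:
  mobile: 2,100 × 32.1% = 674.1
  app: 2,700 × 37.2% = 1004.4
  web: 3,000 × 65.5% = 1965
  mail: 5,100 × 21% = 1071
  landline: 2,100 × 50.9% = 1068.9
Estimated total = 5783.4 → 5,780.

5,780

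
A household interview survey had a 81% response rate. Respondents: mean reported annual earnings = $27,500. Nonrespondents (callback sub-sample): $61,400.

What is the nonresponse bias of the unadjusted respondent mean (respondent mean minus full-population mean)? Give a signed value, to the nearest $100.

-$6,400

Nonresponse fraction = 1 − 0.81 = 0.19.
Bias = (nonresponse fraction) × (respondent mean − nonrespondent mean)
     = 0.19 × (27,500 − 61,400) = 0.19 × -33,900 = -6441.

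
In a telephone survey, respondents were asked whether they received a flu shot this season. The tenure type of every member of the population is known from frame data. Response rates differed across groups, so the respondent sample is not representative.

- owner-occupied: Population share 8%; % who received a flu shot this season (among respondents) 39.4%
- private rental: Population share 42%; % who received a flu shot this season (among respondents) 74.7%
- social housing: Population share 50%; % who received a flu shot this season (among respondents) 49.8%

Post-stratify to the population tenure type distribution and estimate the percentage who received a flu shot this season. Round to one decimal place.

Each cell contributes population-share × respondent value:
  owner-occupied: 0.08 × 39.4 = 3.152
  private rental: 0.42 × 74.7 = 31.374
  social housing: 0.5 × 49.8 = 24.9
Post-stratified estimate = 59.426 → 59.4%.

59.4%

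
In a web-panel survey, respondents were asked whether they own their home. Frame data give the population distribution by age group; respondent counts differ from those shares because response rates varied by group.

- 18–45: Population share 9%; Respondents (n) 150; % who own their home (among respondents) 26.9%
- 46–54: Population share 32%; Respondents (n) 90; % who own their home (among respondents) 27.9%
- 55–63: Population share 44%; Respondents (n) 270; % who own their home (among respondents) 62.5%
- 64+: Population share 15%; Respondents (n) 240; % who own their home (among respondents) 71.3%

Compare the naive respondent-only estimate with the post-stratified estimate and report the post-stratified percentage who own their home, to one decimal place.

Naive respondent-only estimate (weights = respondent counts):
  (150/750)×26.9 + (90/750)×27.9 + (270/750)×62.5 + (240/750)×71.3 = 54.044%
Post-stratifying to population shares instead:
  0.09×26.9 + 0.32×27.9 + 0.44×62.5 + 0.15×71.3 = 49.544%

49.5%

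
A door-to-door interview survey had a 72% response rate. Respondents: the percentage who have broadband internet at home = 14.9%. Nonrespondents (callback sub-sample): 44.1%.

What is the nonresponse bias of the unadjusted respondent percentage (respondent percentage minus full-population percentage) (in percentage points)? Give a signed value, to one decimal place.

Nonresponse fraction = 1 − 0.72 = 0.28.
Bias = (nonresponse fraction) × (respondent percentage − nonrespondent percentage)
     = 0.28 × (14.9 − 44.1) = 0.28 × -29.2 = -8.176.

-8.2 percentage points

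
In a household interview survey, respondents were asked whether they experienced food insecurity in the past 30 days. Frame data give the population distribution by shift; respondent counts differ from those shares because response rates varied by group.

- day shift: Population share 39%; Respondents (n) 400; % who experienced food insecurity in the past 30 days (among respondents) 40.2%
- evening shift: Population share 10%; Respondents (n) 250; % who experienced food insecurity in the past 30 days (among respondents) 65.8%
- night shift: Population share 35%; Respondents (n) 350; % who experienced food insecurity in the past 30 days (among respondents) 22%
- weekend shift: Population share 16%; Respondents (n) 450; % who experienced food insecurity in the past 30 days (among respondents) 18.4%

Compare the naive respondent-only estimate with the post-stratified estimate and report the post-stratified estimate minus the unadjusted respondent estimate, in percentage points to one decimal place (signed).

-0.6 percentage points

Naive respondent-only estimate (weights = respondent counts):
  (400/1450)×40.2 + (250/1450)×65.8 + (350/1450)×22 + (450/1450)×18.4 = 33.4552%
Reweighting by population shift shares:
  0.39×40.2 + 0.1×65.8 + 0.35×22 + 0.16×18.4 = 32.902%
Difference = 32.902 − 33.4552 = -0.5532 pp.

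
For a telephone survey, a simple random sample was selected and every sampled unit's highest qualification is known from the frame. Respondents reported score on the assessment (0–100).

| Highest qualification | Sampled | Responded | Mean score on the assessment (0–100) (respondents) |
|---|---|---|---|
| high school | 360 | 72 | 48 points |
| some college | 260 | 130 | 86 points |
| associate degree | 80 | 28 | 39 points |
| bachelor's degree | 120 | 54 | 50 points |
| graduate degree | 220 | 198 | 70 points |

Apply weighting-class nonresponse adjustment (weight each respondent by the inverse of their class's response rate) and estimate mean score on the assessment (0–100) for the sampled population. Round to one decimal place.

61.7

Response rates by class: high school 72/360 = 20%, some college 130/260 = 50%, associate degree 28/80 = 35%, bachelor's degree 54/120 = 45%, graduate degree 198/220 = 90%.
Weighting each respondent by the inverse class response rate inflates each class back to its sampled size, so the class weight is n_sampled:
  high school: 360 × 48 = 17,280
  some college: 260 × 86 = 22,360
  associate degree: 80 × 39 = 3120
  bachelor's degree: 120 × 50 = 6000
  graduate degree: 220 × 70 = 15,400
Adjusted estimate = 64,160 / 1,040 = 61.6923 → 61.7.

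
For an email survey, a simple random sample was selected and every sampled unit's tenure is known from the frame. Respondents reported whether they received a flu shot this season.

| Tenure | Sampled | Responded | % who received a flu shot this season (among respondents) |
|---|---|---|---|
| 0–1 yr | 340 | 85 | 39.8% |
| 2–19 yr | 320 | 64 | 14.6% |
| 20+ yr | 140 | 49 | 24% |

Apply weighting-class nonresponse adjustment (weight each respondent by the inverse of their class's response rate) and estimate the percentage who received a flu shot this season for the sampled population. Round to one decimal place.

27.0%

Response rates by class: 0–1 yr 85/340 = 25%, 2–19 yr 64/320 = 20%, 20+ yr 49/140 = 35%.
Weighting each respondent by the inverse class response rate inflates each class back to its sampled size, so the class weight is n_sampled:
  0–1 yr: 340 × 39.8 = 13532
  2–19 yr: 320 × 14.6 = 4672
  20+ yr: 140 × 24 = 3360
Adjusted estimate = 21,564 / 800 = 26.955 → 27.0%.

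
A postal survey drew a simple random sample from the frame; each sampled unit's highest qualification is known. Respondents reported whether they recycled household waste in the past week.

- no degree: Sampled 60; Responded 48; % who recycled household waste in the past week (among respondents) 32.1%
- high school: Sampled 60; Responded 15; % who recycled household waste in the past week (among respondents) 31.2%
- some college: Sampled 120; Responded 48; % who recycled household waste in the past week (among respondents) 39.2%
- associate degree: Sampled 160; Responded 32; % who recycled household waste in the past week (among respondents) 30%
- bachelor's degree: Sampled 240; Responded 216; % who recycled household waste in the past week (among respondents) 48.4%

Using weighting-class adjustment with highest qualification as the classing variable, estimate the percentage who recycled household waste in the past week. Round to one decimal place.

Class response rates: no degree 48/60 = 80%, high school 15/60 = 25%, some college 48/120 = 40%, associate degree 32/160 = 20%, bachelor's degree 216/240 = 90%.
Weighting each respondent by the inverse class response rate inflates each class back to its sampled size, so the class weight is n_sampled:
  no degree: 60 × 32.1 = 1926
  high school: 60 × 31.2 = 1872
  some college: 120 × 39.2 = 4704
  associate degree: 160 × 30 = 4800
  bachelor's degree: 240 × 48.4 = 11,616
Adjusted estimate = 24,918 / 640 = 38.9344 → 38.9%.

38.9%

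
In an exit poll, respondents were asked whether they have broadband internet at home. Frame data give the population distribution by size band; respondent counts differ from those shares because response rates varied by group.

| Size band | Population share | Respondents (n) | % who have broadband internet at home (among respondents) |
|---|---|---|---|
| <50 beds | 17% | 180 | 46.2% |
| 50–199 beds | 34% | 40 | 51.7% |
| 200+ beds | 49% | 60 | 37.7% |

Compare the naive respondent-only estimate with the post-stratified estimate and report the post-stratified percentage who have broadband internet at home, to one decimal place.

43.9%

Without adjustment, the pooled respondent share is:
  (180/280)×46.2 + (40/280)×51.7 + (60/280)×37.7 = 45.1643%
Post-stratifying to population shares instead:
  0.17×46.2 + 0.34×51.7 + 0.49×37.7 = 43.905%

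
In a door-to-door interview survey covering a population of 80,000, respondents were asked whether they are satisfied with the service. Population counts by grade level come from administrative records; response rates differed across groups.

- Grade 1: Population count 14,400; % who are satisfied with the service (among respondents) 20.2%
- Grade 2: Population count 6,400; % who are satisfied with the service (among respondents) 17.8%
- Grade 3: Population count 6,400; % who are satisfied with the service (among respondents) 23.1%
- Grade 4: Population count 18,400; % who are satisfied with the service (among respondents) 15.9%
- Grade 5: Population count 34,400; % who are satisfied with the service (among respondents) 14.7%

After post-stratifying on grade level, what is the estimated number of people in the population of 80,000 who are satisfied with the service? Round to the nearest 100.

13,500

Apply each group's respondent rate to its population count:
  Grade 1: 14,400 × 20.2% = 2908.8
  Grade 2: 6,400 × 17.8% = 1139.2
  Grade 3: 6,400 × 23.1% = 1478.4
  Grade 4: 18,400 × 15.9% = 2925.6
  Grade 5: 34,400 × 14.7% = 5056.8
Estimated total = 13508.8 → 13,500.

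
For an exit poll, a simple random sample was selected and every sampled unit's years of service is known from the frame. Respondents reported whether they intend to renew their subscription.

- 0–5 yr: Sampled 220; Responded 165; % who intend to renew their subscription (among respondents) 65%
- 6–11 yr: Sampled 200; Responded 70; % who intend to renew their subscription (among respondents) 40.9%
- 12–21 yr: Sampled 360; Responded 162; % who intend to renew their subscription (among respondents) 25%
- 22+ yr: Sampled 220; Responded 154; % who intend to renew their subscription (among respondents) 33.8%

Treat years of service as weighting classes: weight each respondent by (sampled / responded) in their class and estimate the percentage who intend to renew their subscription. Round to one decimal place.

Class response rates: 0–5 yr 165/220 = 75%, 6–11 yr 70/200 = 35%, 12–21 yr 162/360 = 45%, 22+ yr 154/220 = 70%.
Weighting each respondent by the inverse class response rate inflates each class back to its sampled size, so the class weight is n_sampled:
  0–5 yr: 220 × 65 = 14,300
  6–11 yr: 200 × 40.9 = 8180
  12–21 yr: 360 × 25 = 9000
  22+ yr: 220 × 33.8 = 7436
Adjusted estimate = 38,916 / 1,000 = 38.916 → 38.9%.

38.9%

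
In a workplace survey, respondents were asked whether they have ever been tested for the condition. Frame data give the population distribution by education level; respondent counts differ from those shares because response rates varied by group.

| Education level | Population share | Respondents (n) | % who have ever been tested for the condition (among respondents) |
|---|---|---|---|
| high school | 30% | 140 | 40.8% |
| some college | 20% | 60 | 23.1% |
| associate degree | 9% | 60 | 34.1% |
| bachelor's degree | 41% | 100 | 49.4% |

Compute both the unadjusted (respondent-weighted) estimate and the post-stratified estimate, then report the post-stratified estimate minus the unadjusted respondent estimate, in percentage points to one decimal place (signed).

Naive respondent-only estimate (weights = respondent counts):
  (140/360)×40.8 + (60/360)×23.1 + (60/360)×34.1 + (100/360)×49.4 = 39.1222%
Post-stratifying to population shares instead:
  0.3×40.8 + 0.2×23.1 + 0.09×34.1 + 0.41×49.4 = 40.183%
Difference = 40.183 − 39.1222 = 1.0608 pp.

+1.1 percentage points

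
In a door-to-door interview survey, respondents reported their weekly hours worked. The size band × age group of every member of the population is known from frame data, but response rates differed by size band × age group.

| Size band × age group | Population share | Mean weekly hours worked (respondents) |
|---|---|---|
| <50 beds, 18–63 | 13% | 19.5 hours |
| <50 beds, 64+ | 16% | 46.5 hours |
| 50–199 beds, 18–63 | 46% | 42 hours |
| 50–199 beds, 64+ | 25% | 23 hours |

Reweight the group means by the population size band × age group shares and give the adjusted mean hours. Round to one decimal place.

Weight each group's respondent value by its population share:
  <50 beds, 18–63: 0.13 × 19.5 = 2.535
  <50 beds, 64+: 0.16 × 46.5 = 7.44
  50–199 beds, 18–63: 0.46 × 42 = 19.32
  50–199 beds, 64+: 0.25 × 23 = 5.75
Post-stratified estimate = 35.045 → 35.0.

35.0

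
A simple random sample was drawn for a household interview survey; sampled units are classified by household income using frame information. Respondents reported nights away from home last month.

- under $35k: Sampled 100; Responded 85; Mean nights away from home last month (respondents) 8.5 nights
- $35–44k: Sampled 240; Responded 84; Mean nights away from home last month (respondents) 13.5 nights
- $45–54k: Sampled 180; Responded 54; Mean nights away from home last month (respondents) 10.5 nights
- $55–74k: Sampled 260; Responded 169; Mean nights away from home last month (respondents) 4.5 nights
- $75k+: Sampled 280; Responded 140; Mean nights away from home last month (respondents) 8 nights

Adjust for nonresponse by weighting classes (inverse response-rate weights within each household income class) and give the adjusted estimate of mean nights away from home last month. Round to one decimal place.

Response rates by class: under $35k 85/100 = 85%, $35–44k 84/240 = 35%, $45–54k 54/180 = 30%, $55–74k 169/260 = 65%, $75k+ 140/280 = 50%.
With weight = n_sampled/n_responded per class, the weighted class total is n_sampled:
  under $35k: 100 × 8.5 = 850
  $35–44k: 240 × 13.5 = 3240
  $45–54k: 180 × 10.5 = 1890
  $55–74k: 260 × 4.5 = 1170
  $75k+: 280 × 8 = 2240
Adjusted estimate = 9390 / 1,060 = 8.85849 → 8.9.

8.9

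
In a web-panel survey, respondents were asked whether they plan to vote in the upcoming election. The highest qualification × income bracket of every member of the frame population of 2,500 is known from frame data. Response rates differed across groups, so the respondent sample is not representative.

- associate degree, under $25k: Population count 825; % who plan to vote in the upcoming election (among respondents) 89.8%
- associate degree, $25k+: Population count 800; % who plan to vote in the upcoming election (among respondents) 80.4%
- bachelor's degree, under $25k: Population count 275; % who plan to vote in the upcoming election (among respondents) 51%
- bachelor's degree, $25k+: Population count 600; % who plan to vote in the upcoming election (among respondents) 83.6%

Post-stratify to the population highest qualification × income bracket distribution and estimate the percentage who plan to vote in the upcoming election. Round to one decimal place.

Weight each group's respondent value by its population share:
  associate degree, under $25k: (825/2,500) × 89.8 = 29.634
  associate degree, $25k+: (800/2,500) × 80.4 = 25.728
  bachelor's degree, under $25k: (275/2,500) × 51 = 5.61
  bachelor's degree, $25k+: (600/2,500) × 83.6 = 20.064
Post-stratified estimate = 81.036 → 81.0%.

81.0%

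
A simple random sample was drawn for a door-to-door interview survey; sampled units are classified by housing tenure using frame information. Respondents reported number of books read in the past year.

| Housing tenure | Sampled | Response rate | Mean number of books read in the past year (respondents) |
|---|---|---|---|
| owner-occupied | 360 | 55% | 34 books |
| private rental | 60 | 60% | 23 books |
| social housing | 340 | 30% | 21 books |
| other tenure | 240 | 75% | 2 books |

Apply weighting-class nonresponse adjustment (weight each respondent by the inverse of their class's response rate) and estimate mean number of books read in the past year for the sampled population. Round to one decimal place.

21.2

With weight = n_sampled/n_responded per class, the weighted class total is n_sampled:
  owner-occupied: 360 × 34 = 12,240
  private rental: 60 × 23 = 1380
  social housing: 340 × 21 = 7140
  other tenure: 240 × 2 = 480
Adjusted estimate = 21,240 / 1,000 = 21.24 → 21.2.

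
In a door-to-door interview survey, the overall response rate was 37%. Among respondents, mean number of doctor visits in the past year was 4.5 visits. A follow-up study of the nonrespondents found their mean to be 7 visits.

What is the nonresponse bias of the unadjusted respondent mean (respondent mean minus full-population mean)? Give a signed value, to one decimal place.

-1.6

Nonresponse fraction = 1 − 0.37 = 0.63.
Bias = (nonresponse fraction) × (respondent mean − nonrespondent mean)
     = 0.63 × (4.5 − 7) = 0.63 × -2.5 = -1.575.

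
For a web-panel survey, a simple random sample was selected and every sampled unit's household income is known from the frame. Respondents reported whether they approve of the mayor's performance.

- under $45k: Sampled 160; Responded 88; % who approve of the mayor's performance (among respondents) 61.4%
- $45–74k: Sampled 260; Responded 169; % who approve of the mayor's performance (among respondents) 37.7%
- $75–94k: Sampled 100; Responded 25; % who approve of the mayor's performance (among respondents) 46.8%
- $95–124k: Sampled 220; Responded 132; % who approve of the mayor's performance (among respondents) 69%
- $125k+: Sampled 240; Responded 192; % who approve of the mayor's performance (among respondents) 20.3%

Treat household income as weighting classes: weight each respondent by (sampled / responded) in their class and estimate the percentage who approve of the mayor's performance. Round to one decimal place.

Class response rates: under $45k 88/160 = 55%, $45–74k 169/260 = 65%, $75–94k 25/100 = 25%, $95–124k 132/220 = 60%, $125k+ 192/240 = 80%.
With weight = n_sampled/n_responded per class, the weighted class total is n_sampled:
  under $45k: 160 × 61.4 = 9824
  $45–74k: 260 × 37.7 = 9802
  $75–94k: 100 × 46.8 = 4680
  $95–124k: 220 × 69 = 15,180
  $125k+: 240 × 20.3 = 4872
Adjusted estimate = 44,358 / 980 = 45.2633 → 45.3%.

45.3%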